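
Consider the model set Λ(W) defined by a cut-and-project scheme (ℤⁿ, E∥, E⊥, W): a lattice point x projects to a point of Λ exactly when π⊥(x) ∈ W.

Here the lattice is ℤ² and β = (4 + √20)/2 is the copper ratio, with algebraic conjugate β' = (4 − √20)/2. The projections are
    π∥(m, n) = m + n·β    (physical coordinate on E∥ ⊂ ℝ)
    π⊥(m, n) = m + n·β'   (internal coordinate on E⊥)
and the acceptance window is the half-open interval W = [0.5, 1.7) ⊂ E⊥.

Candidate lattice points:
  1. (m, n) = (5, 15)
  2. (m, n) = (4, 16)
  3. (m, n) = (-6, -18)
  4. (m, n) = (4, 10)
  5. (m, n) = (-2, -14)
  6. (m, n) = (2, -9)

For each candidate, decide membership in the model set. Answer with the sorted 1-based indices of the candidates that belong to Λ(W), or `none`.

Compute β' = (4−√20)/2 = -0.23607, so π⊥(m,n) = m -0.23607·n.
[1] lift (5,15): star map gives 1.45898; window check 0.5 ≤ 1.45898 < 1.7 is true → IN Λ
[2] lift (4,16): star map gives 0.22291; window check 0.5 ≤ 0.22291 < 1.7 is false → out
[3] lift (-6,-18): star map gives -1.75078; window check 0.5 ≤ -1.75078 < 1.7 is false → out
[4] lift (4,10): star map gives 1.63932; window check 0.5 ≤ 1.63932 < 1.7 is true → IN Λ
[5] lift (-2,-14): star map gives 1.30495; window check 0.5 ≤ 1.30495 < 1.7 is true → IN Λ
[6] lift (2,-9): star map gives 4.12461; window check 0.5 ≤ 4.12461 < 1.7 is false → out

1, 4, 5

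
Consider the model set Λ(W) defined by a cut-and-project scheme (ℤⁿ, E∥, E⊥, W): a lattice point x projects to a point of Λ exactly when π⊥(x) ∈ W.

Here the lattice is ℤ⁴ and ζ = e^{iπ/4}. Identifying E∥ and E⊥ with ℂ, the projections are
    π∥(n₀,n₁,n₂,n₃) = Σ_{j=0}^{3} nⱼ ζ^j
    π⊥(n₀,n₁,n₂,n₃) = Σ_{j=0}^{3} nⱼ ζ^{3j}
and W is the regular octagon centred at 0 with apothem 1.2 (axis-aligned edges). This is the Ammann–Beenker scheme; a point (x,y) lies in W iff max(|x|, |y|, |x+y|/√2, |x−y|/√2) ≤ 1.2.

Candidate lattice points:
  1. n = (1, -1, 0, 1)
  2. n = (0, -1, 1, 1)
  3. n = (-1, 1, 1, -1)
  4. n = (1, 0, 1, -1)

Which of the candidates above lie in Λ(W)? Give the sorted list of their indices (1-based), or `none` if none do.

none

π⊥(n) = n₀ + n₁ζ³ + n₂ζ⁶ + n₃ζ⁹ where ζ = e^{iπ/4}.
candidate 1: n = (1, -1, 0, 1) → π⊥ ≈ (+2.41421, +0.00000); max(|x|,|y|,|x±y|/√2) = 2.41421 > 1.2 ⇒ ∉ W
candidate 2: n = (0, -1, 1, 1) → π⊥ ≈ (+1.41421, -1.00000); max(|x|,|y|,|x±y|/√2) = 1.70711 > 1.2 ⇒ ∉ W
candidate 3: n = (-1, 1, 1, -1) → π⊥ ≈ (-2.41421, -1.00000); max(|x|,|y|,|x±y|/√2) = 2.41421 > 1.2 ⇒ ∉ W
candidate 4: n = (1, 0, 1, -1) → π⊥ ≈ (+0.29289, -1.70711); max(|x|,|y|,|x±y|/√2) = 1.70711 > 1.2 ⇒ ∉ W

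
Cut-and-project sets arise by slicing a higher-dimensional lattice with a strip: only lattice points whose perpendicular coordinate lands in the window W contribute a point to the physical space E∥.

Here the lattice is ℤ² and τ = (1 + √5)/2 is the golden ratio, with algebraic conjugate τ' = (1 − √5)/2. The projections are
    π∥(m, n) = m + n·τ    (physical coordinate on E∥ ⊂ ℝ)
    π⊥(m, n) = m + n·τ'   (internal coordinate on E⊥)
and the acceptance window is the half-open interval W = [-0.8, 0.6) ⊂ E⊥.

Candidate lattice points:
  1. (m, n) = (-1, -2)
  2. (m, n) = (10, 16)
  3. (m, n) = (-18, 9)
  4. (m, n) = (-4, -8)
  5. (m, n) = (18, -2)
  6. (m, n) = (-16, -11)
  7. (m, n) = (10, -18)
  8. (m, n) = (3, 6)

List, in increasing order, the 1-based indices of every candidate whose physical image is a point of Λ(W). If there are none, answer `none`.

Numerically τ ≈ 1.61803 and τ' = −1/τ ≈ -0.61803.
[1] lift (-1,-2): star map gives 0.23607; window check -0.8 ≤ 0.23607 < 0.6 is true → IN Λ
[2] lift (10,16): star map gives 0.11146; window check -0.8 ≤ 0.11146 < 0.6 is true → IN Λ
[3] lift (-18,9): star map gives -23.56231; window check -0.8 ≤ -23.56231 < 0.6 is false → out
[4] lift (-4,-8): star map gives 0.94427; window check -0.8 ≤ 0.94427 < 0.6 is false → out
[5] lift (18,-2): star map gives 19.23607; window check -0.8 ≤ 19.23607 < 0.6 is false → out
[6] lift (-16,-11): star map gives -9.20163; window check -0.8 ≤ -9.20163 < 0.6 is false → out
[7] lift (10,-18): star map gives 21.12461; window check -0.8 ≤ 21.12461 < 0.6 is false → out
[8] lift (3,6): star map gives -0.70820; window check -0.8 ≤ -0.70820 < 0.6 is true → IN Λ

1, 2, 8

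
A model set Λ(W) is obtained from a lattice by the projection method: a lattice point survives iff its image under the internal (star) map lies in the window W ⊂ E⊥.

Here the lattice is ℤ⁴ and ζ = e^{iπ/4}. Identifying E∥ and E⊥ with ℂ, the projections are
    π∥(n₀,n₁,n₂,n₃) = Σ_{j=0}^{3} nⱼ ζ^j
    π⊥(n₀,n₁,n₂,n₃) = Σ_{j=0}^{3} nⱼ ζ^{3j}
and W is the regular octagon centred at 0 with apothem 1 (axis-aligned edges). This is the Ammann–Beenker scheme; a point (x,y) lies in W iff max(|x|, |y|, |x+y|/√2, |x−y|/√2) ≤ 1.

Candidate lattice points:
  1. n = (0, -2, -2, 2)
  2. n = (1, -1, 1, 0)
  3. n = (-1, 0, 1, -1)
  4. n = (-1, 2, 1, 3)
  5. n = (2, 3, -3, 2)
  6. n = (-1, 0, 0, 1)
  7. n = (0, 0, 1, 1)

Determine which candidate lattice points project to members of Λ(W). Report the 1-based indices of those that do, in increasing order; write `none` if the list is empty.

6, 7

π⊥(n) = n₀ + n₁ζ³ + n₂ζ⁶ + n₃ζ⁹ where ζ = e^{iπ/4}.
#1 (0, -2, -2, 2): internal (2.82843, 2.00000); octagon support 3.41421 vs apothem 1 → ∉ W
#2 (1, -1, 1, 0): internal (1.70711, -1.70711); octagon support 2.41421 vs apothem 1 → ∉ W
#3 (-1, 0, 1, -1): internal (-1.70711, -1.70711); octagon support 2.41421 vs apothem 1 → ∉ W
#4 (-1, 2, 1, 3): internal (-0.29289, 2.53553); octagon support 2.53553 vs apothem 1 → ∉ W
#5 (2, 3, -3, 2): internal (1.29289, 6.53553); octagon support 6.53553 vs apothem 1 → ∉ W
#6 (-1, 0, 0, 1): internal (-0.29289, 0.70711); octagon support 0.70711 vs apothem 1 → ∈ W
#7 (0, 0, 1, 1): internal (0.70711, -0.29289); octagon support 0.70711 vs apothem 1 → ∈ W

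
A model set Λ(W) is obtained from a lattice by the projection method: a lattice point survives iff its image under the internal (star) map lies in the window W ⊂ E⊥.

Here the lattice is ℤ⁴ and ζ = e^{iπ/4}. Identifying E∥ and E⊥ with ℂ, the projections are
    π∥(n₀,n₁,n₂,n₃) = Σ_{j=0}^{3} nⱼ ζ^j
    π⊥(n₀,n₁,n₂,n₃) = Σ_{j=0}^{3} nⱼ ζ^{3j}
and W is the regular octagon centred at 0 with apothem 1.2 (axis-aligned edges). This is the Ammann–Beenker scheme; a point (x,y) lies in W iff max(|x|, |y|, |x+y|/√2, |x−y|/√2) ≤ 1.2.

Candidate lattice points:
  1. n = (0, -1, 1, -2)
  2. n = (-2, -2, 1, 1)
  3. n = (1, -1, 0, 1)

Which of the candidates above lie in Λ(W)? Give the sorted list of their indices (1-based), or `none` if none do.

none

π⊥(n) = n₀ + n₁ζ³ + n₂ζ⁶ + n₃ζ⁹ where ζ = e^{iπ/4}.
candidate 1: n = (0, -1, 1, -2) → π⊥ ≈ (-0.707107, -3.121320); max(|x|,|y|,|x±y|/√2) = 3.121320 > 1.2 ⇒ ∉ W
candidate 2: n = (-2, -2, 1, 1) → π⊥ ≈ (+0.121320, -1.707107); max(|x|,|y|,|x±y|/√2) = 1.707107 > 1.2 ⇒ ∉ W
candidate 3: n = (1, -1, 0, 1) → π⊥ ≈ (+2.414214, +0.000000); max(|x|,|y|,|x±y|/√2) = 2.414214 > 1.2 ⇒ ∉ W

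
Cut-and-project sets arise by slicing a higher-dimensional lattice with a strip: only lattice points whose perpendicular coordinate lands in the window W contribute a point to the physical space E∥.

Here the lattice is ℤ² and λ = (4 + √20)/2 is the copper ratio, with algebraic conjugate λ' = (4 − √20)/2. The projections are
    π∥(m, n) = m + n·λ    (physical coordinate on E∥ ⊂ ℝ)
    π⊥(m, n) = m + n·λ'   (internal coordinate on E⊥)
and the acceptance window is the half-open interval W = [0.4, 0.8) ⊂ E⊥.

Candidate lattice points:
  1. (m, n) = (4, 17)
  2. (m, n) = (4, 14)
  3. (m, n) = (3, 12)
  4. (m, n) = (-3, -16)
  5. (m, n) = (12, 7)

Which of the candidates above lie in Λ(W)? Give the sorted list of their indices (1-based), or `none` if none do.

2, 4

λ' = (4−√20)/2 ≈ -0.236068.
candidate 1: (m,n)=(4,17) → π∥ = 4+17·λ ≈ 76.013156, π⊥ = 4+17·λ' ≈ -0.013156 ∉ [0.4, 0.8) ⇒ out
candidate 2: (m,n)=(4,14) → π∥ = 4+14·λ ≈ 63.304952, π⊥ = 4+14·λ' ≈ 0.695048 ∈ [0.4, 0.8) ⇒ IN Λ
candidate 3: (m,n)=(3,12) → π∥ = 3+12·λ ≈ 53.832816, π⊥ = 3+12·λ' ≈ 0.167184 ∉ [0.4, 0.8) ⇒ out
candidate 4: (m,n)=(-3,-16) → π∥ = -3-16·λ ≈ -70.777088, π⊥ = -3-16·λ' ≈ 0.777088 ∈ [0.4, 0.8) ⇒ IN Λ
candidate 5: (m,n)=(12,7) → π∥ = 12+7·λ ≈ 41.652476, π⊥ = 12+7·λ' ≈ 10.347524 ∉ [0.4, 0.8) ⇒ out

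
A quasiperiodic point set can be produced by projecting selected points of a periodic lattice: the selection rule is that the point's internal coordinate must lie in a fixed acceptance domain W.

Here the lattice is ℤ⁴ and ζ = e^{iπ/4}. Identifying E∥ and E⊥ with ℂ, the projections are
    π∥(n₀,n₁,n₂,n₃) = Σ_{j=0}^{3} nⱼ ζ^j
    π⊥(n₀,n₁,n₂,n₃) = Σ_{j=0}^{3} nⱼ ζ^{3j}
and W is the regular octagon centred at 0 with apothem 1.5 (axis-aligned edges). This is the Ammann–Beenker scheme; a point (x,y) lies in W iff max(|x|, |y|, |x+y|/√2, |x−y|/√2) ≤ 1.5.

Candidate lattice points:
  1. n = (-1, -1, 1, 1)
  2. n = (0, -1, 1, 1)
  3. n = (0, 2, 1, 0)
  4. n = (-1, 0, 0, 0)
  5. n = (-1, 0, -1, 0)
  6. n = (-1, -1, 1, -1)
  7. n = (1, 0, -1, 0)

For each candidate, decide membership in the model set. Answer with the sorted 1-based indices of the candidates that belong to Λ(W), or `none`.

1, 3, 4, 5, 7

π⊥(n) = n₀ + n₁ζ³ + n₂ζ⁶ + n₃ζ⁹ where ζ = e^{iπ/4}.
candidate 1: n = (-1, -1, 1, 1) → π⊥ ≈ (+0.4142, -1.0000); max(|x|,|y|,|x±y|/√2) = 1.0000 ≤ 1.5 ⇒ ∈ W
candidate 2: n = (0, -1, 1, 1) → π⊥ ≈ (+1.4142, -1.0000); max(|x|,|y|,|x±y|/√2) = 1.7071 > 1.5 ⇒ ∉ W
candidate 3: n = (0, 2, 1, 0) → π⊥ ≈ (-1.4142, +0.4142); max(|x|,|y|,|x±y|/√2) = 1.4142 ≤ 1.5 ⇒ ∈ W
candidate 4: n = (-1, 0, 0, 0) → π⊥ ≈ (-1.0000, +0.0000); max(|x|,|y|,|x±y|/√2) = 1.0000 ≤ 1.5 ⇒ ∈ W
candidate 5: n = (-1, 0, -1, 0) → π⊥ ≈ (-1.0000, +1.0000); max(|x|,|y|,|x±y|/√2) = 1.4142 ≤ 1.5 ⇒ ∈ W
candidate 6: n = (-1, -1, 1, -1) → π⊥ ≈ (-1.0000, -2.4142); max(|x|,|y|,|x±y|/√2) = 2.4142 > 1.5 ⇒ ∉ W
candidate 7: n = (1, 0, -1, 0) → π⊥ ≈ (+1.0000, +1.0000); max(|x|,|y|,|x±y|/√2) = 1.4142 ≤ 1.5 ⇒ ∈ W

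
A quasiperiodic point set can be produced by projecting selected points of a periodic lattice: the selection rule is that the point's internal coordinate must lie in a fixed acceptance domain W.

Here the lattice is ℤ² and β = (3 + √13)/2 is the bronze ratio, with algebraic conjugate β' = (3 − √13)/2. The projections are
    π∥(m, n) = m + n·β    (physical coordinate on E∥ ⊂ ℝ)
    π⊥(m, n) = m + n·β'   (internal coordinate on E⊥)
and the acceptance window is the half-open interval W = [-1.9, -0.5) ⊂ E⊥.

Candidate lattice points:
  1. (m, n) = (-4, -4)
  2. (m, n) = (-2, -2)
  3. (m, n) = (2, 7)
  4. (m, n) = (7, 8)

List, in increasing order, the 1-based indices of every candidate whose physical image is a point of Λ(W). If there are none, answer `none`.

2

β' = (3−√13)/2 ≈ -0.3028.
[1] lift (-4,-4): star map gives -2.7889; window check -1.9 ≤ -2.7889 < -0.5 is false → out
[2] lift (-2,-2): star map gives -1.3944; window check -1.9 ≤ -1.3944 < -0.5 is true → IN Λ
[3] lift (2,7): star map gives -0.1194; window check -1.9 ≤ -0.1194 < -0.5 is false → out
[4] lift (7,8): star map gives 4.5778; window check -1.9 ≤ 4.5778 < -0.5 is false → out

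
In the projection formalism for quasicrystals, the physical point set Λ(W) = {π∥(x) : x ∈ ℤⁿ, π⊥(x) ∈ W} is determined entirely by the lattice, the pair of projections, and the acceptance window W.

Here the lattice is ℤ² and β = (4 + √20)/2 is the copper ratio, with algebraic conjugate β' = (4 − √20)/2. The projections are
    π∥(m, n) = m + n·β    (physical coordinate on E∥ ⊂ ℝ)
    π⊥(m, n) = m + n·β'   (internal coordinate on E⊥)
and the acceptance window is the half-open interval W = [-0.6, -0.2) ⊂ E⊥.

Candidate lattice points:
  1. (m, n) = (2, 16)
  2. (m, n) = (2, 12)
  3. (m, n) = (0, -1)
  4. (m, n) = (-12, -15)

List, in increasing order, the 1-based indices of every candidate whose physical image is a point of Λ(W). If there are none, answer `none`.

Compute β' = (4−√20)/2 = -0.23607, so π⊥(m,n) = m -0.23607·n.
[1] lift (2,16): star map gives -1.77709; window check -0.6 ≤ -1.77709 < -0.2 is false → out
[2] lift (2,12): star map gives -0.83282; window check -0.6 ≤ -0.83282 < -0.2 is false → out
[3] lift (0,-1): star map gives 0.23607; window check -0.6 ≤ 0.23607 < -0.2 is false → out
[4] lift (-12,-15): star map gives -8.45898; window check -0.6 ≤ -8.45898 < -0.2 is false → out

none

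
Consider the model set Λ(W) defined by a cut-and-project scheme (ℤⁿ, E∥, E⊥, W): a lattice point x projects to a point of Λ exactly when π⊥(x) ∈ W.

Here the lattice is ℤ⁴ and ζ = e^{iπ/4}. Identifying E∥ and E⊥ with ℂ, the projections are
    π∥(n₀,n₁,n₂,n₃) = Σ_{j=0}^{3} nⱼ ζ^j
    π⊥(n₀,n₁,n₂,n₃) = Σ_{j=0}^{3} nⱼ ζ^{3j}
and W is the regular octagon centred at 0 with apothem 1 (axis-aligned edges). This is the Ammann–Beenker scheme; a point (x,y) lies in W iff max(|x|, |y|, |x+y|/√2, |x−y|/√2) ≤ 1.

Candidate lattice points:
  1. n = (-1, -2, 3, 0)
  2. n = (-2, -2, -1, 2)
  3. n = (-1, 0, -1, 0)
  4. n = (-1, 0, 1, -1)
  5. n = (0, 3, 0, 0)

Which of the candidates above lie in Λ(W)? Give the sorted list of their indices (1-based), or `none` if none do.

none

Internal map: ζ^{3j} for j=0..3 gives (1,0), (−√2/2,√2/2), (0,−1), (√2/2,√2/2).
candidate 1: n = (-1, -2, 3, 0) → π⊥ ≈ (+0.4142, -4.4142); max(|x|,|y|,|x±y|/√2) = 4.4142 > 1 ⇒ ∉ W
candidate 2: n = (-2, -2, -1, 2) → π⊥ ≈ (+0.8284, +1.0000); max(|x|,|y|,|x±y|/√2) = 1.2929 > 1 ⇒ ∉ W
candidate 3: n = (-1, 0, -1, 0) → π⊥ ≈ (-1.0000, +1.0000); max(|x|,|y|,|x±y|/√2) = 1.4142 > 1 ⇒ ∉ W
candidate 4: n = (-1, 0, 1, -1) → π⊥ ≈ (-1.7071, -1.7071); max(|x|,|y|,|x±y|/√2) = 2.4142 > 1 ⇒ ∉ W
candidate 5: n = (0, 3, 0, 0) → π⊥ ≈ (-2.1213, +2.1213); max(|x|,|y|,|x±y|/√2) = 3.0000 > 1 ⇒ ∉ W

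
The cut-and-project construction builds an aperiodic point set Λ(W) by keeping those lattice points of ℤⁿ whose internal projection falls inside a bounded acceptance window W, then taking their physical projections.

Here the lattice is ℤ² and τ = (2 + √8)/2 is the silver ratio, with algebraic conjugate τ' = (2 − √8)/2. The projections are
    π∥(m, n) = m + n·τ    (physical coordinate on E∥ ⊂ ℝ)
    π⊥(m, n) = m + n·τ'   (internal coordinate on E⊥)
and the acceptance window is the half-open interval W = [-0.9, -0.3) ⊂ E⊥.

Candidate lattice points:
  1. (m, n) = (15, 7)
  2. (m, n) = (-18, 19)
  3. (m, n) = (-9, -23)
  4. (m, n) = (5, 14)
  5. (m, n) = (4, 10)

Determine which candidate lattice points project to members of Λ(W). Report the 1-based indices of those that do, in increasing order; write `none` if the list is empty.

4

Numerically τ ≈ 2.414214 and τ' = −1/τ ≈ -0.414214.
#1 (15,7): internal coord 15 + (7)·τ' = +12.100505; +12.100505 ∉ [-0.9, -0.3) → out
#2 (-18,19): internal coord -18 + (19)·τ' = -25.870058; -25.870058 ∉ [-0.9, -0.3) → out
#3 (-9,-23): internal coord -9 + (-23)·τ' = +0.526912; +0.526912 ∉ [-0.9, -0.3) → out
#4 (5,14): internal coord 5 + (14)·τ' = -0.798990; -0.798990 ∈ [-0.9, -0.3) → IN Λ
#5 (4,10): internal coord 4 + (10)·τ' = -0.142136; -0.142136 ∉ [-0.9, -0.3) → out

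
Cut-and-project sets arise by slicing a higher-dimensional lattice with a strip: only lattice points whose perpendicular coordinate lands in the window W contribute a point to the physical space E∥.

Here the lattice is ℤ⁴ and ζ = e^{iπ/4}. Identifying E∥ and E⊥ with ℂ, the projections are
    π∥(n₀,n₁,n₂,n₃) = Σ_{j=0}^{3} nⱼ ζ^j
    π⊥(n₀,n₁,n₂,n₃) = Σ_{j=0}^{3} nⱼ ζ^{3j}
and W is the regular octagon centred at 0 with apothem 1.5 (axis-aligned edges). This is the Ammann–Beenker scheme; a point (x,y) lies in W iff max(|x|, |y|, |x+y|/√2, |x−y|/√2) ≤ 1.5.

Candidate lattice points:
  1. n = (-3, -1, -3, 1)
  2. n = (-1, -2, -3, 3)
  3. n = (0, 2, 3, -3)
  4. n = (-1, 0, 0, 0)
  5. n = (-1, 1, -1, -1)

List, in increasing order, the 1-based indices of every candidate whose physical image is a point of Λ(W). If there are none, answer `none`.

With ζ = e^{iπ/4} the internal vectors are ζ^0,ζ^3,ζ^6,ζ^9.
candidate 1: n = (-3, -1, -3, 1) → π⊥ ≈ (-1.58579, +3.00000); max(|x|,|y|,|x±y|/√2) = 3.24264 > 1.5 ⇒ ∉ W
candidate 2: n = (-1, -2, -3, 3) → π⊥ ≈ (+2.53553, +3.70711); max(|x|,|y|,|x±y|/√2) = 4.41421 > 1.5 ⇒ ∉ W
candidate 3: n = (0, 2, 3, -3) → π⊥ ≈ (-3.53553, -3.70711); max(|x|,|y|,|x±y|/√2) = 5.12132 > 1.5 ⇒ ∉ W
candidate 4: n = (-1, 0, 0, 0) → π⊥ ≈ (-1.00000, +0.00000); max(|x|,|y|,|x±y|/√2) = 1.00000 ≤ 1.5 ⇒ ∈ W
candidate 5: n = (-1, 1, -1, -1) → π⊥ ≈ (-2.41421, +1.00000); max(|x|,|y|,|x±y|/√2) = 2.41421 > 1.5 ⇒ ∉ W

4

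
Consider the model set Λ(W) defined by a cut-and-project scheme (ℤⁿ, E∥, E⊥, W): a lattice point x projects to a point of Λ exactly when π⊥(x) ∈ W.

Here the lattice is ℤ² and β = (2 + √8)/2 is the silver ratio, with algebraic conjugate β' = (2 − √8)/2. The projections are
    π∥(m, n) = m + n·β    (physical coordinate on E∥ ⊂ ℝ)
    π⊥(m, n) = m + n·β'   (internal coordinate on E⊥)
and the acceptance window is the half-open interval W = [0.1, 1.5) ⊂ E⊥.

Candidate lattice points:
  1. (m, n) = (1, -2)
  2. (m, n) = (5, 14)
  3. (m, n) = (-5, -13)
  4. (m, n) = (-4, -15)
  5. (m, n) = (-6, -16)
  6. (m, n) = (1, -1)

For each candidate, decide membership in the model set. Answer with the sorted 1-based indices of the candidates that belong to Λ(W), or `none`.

3, 5, 6

β' = (2−√8)/2 ≈ -0.4142.
[1] lift (1,-2): star map gives 1.8284; window check 0.1 ≤ 1.8284 < 1.5 is false → out
[2] lift (5,14): star map gives -0.7990; window check 0.1 ≤ -0.7990 < 1.5 is false → out
[3] lift (-5,-13): star map gives 0.3848; window check 0.1 ≤ 0.3848 < 1.5 is true → IN Λ
[4] lift (-4,-15): star map gives 2.2132; window check 0.1 ≤ 2.2132 < 1.5 is false → out
[5] lift (-6,-16): star map gives 0.6274; window check 0.1 ≤ 0.6274 < 1.5 is true → IN Λ
[6] lift (1,-1): star map gives 1.4142; window check 0.1 ≤ 1.4142 < 1.5 is true → IN Λ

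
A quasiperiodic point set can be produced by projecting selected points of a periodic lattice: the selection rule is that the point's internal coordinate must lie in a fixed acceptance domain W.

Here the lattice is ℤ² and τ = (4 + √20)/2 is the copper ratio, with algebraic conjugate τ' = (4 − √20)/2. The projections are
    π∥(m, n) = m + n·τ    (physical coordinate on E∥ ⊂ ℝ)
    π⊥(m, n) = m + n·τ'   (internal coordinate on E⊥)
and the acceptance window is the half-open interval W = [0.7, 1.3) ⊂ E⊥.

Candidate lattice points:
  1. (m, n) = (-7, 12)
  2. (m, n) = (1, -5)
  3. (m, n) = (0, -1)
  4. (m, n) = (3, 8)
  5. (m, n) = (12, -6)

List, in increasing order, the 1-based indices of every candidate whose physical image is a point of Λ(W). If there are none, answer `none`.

4

Compute τ' = (4−√20)/2 = -0.236068, so π⊥(m,n) = m -0.236068·n.
candidate 1: (m,n)=(-7,12) → π∥ = -7+12·τ ≈ 43.832816, π⊥ = -7+12·τ' ≈ -9.832816 ∉ [0.7, 1.3) ⇒ out
candidate 2: (m,n)=(1,-5) → π∥ = 1-5·τ ≈ -20.180340, π⊥ = 1-5·τ' ≈ 2.180340 ∉ [0.7, 1.3) ⇒ out
candidate 3: (m,n)=(0,-1) → π∥ = 0-1·τ ≈ -4.236068, π⊥ = 0-1·τ' ≈ 0.236068 ∉ [0.7, 1.3) ⇒ out
candidate 4: (m,n)=(3,8) → π∥ = 3+8·τ ≈ 36.888544, π⊥ = 3+8·τ' ≈ 1.111456 ∈ [0.7, 1.3) ⇒ IN Λ
candidate 5: (m,n)=(12,-6) → π∥ = 12-6·τ ≈ -13.416408, π⊥ = 12-6·τ' ≈ 13.416408 ∉ [0.7, 1.3) ⇒ out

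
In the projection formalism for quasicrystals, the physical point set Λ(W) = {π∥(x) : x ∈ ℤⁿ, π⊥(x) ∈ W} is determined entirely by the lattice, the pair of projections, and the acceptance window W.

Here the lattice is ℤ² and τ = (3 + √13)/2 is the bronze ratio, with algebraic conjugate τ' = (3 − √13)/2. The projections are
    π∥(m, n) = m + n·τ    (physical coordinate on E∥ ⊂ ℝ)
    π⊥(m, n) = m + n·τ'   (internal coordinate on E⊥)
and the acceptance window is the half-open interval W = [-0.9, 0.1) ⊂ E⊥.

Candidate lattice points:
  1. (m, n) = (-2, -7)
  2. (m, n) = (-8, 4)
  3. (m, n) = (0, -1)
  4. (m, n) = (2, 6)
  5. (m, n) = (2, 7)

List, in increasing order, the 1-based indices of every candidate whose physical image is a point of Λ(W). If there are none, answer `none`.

5

τ' = (3−√13)/2 ≈ -0.30278.
candidate 1: (m,n)=(-2,-7) → π∥ = -2-7·τ ≈ -25.11943, π⊥ = -2-7·τ' ≈ 0.11943 ∉ [-0.9, 0.1) ⇒ out
candidate 2: (m,n)=(-8,4) → π∥ = -8+4·τ ≈ 5.21110, π⊥ = -8+4·τ' ≈ -9.21110 ∉ [-0.9, 0.1) ⇒ out
candidate 3: (m,n)=(0,-1) → π∥ = 0-1·τ ≈ -3.30278, π⊥ = 0-1·τ' ≈ 0.30278 ∉ [-0.9, 0.1) ⇒ out
candidate 4: (m,n)=(2,6) → π∥ = 2+6·τ ≈ 21.81665, π⊥ = 2+6·τ' ≈ 0.18335 ∉ [-0.9, 0.1) ⇒ out
candidate 5: (m,n)=(2,7) → π∥ = 2+7·τ ≈ 25.11943, π⊥ = 2+7·τ' ≈ -0.11943 ∈ [-0.9, 0.1) ⇒ IN Λ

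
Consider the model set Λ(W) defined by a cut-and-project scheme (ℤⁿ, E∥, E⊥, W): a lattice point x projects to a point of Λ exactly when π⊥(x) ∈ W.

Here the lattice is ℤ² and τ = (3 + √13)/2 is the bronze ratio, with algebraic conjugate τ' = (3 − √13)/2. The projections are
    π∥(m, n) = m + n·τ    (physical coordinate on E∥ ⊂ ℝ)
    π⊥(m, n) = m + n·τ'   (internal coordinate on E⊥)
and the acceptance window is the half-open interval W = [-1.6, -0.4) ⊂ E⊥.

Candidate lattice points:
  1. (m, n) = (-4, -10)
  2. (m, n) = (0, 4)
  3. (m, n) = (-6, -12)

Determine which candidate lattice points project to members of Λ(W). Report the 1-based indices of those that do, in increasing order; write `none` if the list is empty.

1, 2

Compute τ' = (3−√13)/2 = -0.30278, so π⊥(m,n) = m -0.30278·n.
[1] lift (-4,-10): star map gives -0.97224; window check -1.6 ≤ -0.97224 < -0.4 is true → IN Λ
[2] lift (0,4): star map gives -1.21110; window check -1.6 ≤ -1.21110 < -0.4 is true → IN Λ
[3] lift (-6,-12): star map gives -2.36669; window check -1.6 ≤ -2.36669 < -0.4 is false → out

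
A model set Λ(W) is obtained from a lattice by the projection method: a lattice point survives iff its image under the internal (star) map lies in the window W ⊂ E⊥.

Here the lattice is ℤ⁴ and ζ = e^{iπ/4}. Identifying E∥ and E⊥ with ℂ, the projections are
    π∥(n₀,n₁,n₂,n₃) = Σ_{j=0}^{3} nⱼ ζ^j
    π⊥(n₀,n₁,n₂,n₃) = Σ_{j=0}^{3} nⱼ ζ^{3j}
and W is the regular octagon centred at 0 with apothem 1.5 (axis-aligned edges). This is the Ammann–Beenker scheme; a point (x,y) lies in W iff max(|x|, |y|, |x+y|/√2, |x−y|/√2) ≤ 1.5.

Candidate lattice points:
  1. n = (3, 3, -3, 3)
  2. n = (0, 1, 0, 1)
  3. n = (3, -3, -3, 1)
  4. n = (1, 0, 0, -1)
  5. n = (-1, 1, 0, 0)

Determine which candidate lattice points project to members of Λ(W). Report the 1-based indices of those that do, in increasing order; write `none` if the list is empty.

Internal map: ζ^{3j} for j=0..3 gives (1,0), (−√2/2,√2/2), (0,−1), (√2/2,√2/2).
candidate 1: n = (3, 3, -3, 3) → π⊥ ≈ (+3.00000, +7.24264); max(|x|,|y|,|x±y|/√2) = 7.24264 > 1.5 ⇒ ∉ W
candidate 2: n = (0, 1, 0, 1) → π⊥ ≈ (+0.00000, +1.41421); max(|x|,|y|,|x±y|/√2) = 1.41421 ≤ 1.5 ⇒ ∈ W
candidate 3: n = (3, -3, -3, 1) → π⊥ ≈ (+5.82843, +1.58579); max(|x|,|y|,|x±y|/√2) = 5.82843 > 1.5 ⇒ ∉ W
candidate 4: n = (1, 0, 0, -1) → π⊥ ≈ (+0.29289, -0.70711); max(|x|,|y|,|x±y|/√2) = 0.70711 ≤ 1.5 ⇒ ∈ W
candidate 5: n = (-1, 1, 0, 0) → π⊥ ≈ (-1.70711, +0.70711); max(|x|,|y|,|x±y|/√2) = 1.70711 > 1.5 ⇒ ∉ W

2, 4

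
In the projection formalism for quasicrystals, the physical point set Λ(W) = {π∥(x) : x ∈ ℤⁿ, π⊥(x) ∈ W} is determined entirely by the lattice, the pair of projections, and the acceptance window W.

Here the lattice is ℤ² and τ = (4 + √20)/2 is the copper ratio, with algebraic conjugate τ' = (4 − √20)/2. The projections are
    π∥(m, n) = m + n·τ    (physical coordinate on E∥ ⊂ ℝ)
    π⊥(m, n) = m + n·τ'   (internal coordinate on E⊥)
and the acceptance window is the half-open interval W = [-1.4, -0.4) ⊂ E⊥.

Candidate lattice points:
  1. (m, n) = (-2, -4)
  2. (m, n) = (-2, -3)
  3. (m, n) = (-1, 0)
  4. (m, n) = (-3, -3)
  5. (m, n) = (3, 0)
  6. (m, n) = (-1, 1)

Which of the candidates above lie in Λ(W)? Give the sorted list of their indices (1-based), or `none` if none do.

τ' = (4−√20)/2 ≈ -0.236068.
#1 (-2,-4): internal coord -2 + (-4)·τ' = -1.055728; -1.055728 ∈ [-1.4, -0.4) → IN Λ
#2 (-2,-3): internal coord -2 + (-3)·τ' = -1.291796; -1.291796 ∈ [-1.4, -0.4) → IN Λ
#3 (-1,0): internal coord -1 + (0)·τ' = -1.000000; -1.000000 ∈ [-1.4, -0.4) → IN Λ
#4 (-3,-3): internal coord -3 + (-3)·τ' = -2.291796; -2.291796 ∉ [-1.4, -0.4) → out
#5 (3,0): internal coord 3 + (0)·τ' = +3.000000; +3.000000 ∉ [-1.4, -0.4) → out
#6 (-1,1): internal coord -1 + (1)·τ' = -1.236068; -1.236068 ∈ [-1.4, -0.4) → IN Λ

1, 2, 3, 6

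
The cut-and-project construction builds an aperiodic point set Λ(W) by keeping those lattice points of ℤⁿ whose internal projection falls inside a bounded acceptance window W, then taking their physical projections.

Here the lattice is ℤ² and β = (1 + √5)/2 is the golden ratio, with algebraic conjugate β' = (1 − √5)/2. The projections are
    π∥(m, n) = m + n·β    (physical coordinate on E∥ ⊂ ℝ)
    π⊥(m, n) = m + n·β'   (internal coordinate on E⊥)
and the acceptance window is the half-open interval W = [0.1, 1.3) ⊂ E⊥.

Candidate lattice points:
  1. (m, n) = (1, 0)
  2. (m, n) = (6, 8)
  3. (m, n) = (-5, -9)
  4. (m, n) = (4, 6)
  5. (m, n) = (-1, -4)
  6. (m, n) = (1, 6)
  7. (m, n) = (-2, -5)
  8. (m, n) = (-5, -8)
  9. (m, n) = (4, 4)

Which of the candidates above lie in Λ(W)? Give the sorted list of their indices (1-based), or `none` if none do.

1, 2, 3, 4, 7

Compute β' = (1−√5)/2 = -0.6180, so π⊥(m,n) = m -0.6180·n.
#1 (1,0): internal coord 1 + (0)·β' = +1.0000; +1.0000 ∈ [0.1, 1.3) → IN Λ
#2 (6,8): internal coord 6 + (8)·β' = +1.0557; +1.0557 ∈ [0.1, 1.3) → IN Λ
#3 (-5,-9): internal coord -5 + (-9)·β' = +0.5623; +0.5623 ∈ [0.1, 1.3) → IN Λ
#4 (4,6): internal coord 4 + (6)·β' = +0.2918; +0.2918 ∈ [0.1, 1.3) → IN Λ
#5 (-1,-4): internal coord -1 + (-4)·β' = +1.4721; +1.4721 ∉ [0.1, 1.3) → out
#6 (1,6): internal coord 1 + (6)·β' = -2.7082; -2.7082 ∉ [0.1, 1.3) → out
#7 (-2,-5): internal coord -2 + (-5)·β' = +1.0902; +1.0902 ∈ [0.1, 1.3) → IN Λ
#8 (-5,-8): internal coord -5 + (-8)·β' = -0.0557; -0.0557 ∉ [0.1, 1.3) → out
#9 (4,4): internal coord 4 + (4)·β' = +1.5279; +1.5279 ∉ [0.1, 1.3) → out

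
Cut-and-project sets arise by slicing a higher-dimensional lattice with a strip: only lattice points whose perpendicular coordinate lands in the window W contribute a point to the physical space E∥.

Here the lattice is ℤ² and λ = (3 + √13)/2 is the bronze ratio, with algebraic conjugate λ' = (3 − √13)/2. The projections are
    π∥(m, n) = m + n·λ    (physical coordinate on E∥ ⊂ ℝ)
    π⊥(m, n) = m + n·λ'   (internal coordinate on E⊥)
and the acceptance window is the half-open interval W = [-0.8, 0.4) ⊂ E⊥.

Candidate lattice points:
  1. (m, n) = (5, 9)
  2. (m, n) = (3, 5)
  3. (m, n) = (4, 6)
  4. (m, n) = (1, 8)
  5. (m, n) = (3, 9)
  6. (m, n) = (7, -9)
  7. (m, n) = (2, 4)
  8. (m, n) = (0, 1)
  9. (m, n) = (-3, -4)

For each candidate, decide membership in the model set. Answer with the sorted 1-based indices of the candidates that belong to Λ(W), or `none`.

Compute λ' = (3−√13)/2 = -0.3028, so π⊥(m,n) = m -0.3028·n.
[1] lift (5,9): star map gives 2.2750; window check -0.8 ≤ 2.2750 < 0.4 is false → out
[2] lift (3,5): star map gives 1.4861; window check -0.8 ≤ 1.4861 < 0.4 is false → out
[3] lift (4,6): star map gives 2.1833; window check -0.8 ≤ 2.1833 < 0.4 is false → out
[4] lift (1,8): star map gives -1.4222; window check -0.8 ≤ -1.4222 < 0.4 is false → out
[5] lift (3,9): star map gives 0.2750; window check -0.8 ≤ 0.2750 < 0.4 is true → IN Λ
[6] lift (7,-9): star map gives 9.7250; window check -0.8 ≤ 9.7250 < 0.4 is false → out
[7] lift (2,4): star map gives 0.7889; window check -0.8 ≤ 0.7889 < 0.4 is false → out
[8] lift (0,1): star map gives -0.3028; window check -0.8 ≤ -0.3028 < 0.4 is true → IN Λ
[9] lift (-3,-4): star map gives -1.7889; window check -0.8 ≤ -1.7889 < 0.4 is false → out

5, 8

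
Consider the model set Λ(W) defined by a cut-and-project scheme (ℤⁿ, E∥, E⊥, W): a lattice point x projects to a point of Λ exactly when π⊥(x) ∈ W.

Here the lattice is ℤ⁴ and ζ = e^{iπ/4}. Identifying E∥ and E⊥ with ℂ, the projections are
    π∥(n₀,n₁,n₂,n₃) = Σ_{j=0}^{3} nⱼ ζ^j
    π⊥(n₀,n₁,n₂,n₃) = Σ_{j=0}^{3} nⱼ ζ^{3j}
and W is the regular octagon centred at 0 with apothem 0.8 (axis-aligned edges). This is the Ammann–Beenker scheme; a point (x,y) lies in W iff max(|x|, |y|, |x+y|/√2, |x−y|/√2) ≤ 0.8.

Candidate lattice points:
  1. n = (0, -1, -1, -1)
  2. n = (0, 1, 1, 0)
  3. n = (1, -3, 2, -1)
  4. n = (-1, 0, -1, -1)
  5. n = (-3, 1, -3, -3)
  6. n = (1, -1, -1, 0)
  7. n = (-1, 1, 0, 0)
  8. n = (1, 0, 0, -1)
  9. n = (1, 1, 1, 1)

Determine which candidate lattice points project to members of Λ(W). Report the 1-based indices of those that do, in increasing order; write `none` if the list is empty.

1, 2, 8

With ζ = e^{iπ/4} the internal vectors are ζ^0,ζ^3,ζ^6,ζ^9.
#1 (0, -1, -1, -1): internal (0.0000, -0.4142); octagon support 0.4142 vs apothem 0.8 → ∈ W
#2 (0, 1, 1, 0): internal (-0.7071, -0.2929); octagon support 0.7071 vs apothem 0.8 → ∈ W
#3 (1, -3, 2, -1): internal (2.4142, -4.8284); octagon support 5.1213 vs apothem 0.8 → ∉ W
#4 (-1, 0, -1, -1): internal (-1.7071, 0.2929); octagon support 1.7071 vs apothem 0.8 → ∉ W
#5 (-3, 1, -3, -3): internal (-5.8284, 1.5858); octagon support 5.8284 vs apothem 0.8 → ∉ W
#6 (1, -1, -1, 0): internal (1.7071, 0.2929); octagon support 1.7071 vs apothem 0.8 → ∉ W
#7 (-1, 1, 0, 0): internal (-1.7071, 0.7071); octagon support 1.7071 vs apothem 0.8 → ∉ W
#8 (1, 0, 0, -1): internal (0.2929, -0.7071); octagon support 0.7071 vs apothem 0.8 → ∈ W
#9 (1, 1, 1, 1): internal (1.0000, 0.4142); octagon support 1.0000 vs apothem 0.8 → ∉ W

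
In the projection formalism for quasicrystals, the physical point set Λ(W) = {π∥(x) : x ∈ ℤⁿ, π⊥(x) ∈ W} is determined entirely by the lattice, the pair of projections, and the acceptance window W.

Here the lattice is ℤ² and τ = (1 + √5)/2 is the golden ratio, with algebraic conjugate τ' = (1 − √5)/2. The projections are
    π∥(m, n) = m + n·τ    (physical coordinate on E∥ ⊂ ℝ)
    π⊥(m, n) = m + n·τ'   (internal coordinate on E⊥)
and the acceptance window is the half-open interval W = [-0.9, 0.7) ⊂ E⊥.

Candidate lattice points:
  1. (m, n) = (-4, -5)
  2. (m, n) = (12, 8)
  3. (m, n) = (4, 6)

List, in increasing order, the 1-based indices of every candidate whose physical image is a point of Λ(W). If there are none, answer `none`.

3

Compute τ' = (1−√5)/2 = -0.61803, so π⊥(m,n) = m -0.61803·n.
[1] lift (-4,-5): star map gives -0.90983; window check -0.9 ≤ -0.90983 < 0.7 is false → out
[2] lift (12,8): star map gives 7.05573; window check -0.9 ≤ 7.05573 < 0.7 is false → out
[3] lift (4,6): star map gives 0.29180; window check -0.9 ≤ 0.29180 < 0.7 is true → IN Λ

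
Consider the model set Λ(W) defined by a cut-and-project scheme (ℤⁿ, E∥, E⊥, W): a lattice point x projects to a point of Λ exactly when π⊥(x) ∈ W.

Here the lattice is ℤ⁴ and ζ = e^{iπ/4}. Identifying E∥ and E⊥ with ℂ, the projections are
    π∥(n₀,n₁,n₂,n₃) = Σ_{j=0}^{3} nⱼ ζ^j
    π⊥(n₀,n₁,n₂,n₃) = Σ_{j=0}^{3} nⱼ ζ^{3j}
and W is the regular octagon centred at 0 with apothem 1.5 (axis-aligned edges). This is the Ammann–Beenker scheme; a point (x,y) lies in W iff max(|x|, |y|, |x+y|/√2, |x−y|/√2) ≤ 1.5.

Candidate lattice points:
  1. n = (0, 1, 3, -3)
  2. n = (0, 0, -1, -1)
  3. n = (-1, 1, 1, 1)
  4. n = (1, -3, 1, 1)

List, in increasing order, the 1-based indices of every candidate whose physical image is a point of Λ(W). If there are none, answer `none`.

With ζ = e^{iπ/4} the internal vectors are ζ^0,ζ^3,ζ^6,ζ^9.
candidate 1: n = (0, 1, 3, -3) → π⊥ ≈ (-2.82843, -4.41421); max(|x|,|y|,|x±y|/√2) = 5.12132 > 1.5 ⇒ ∉ W
candidate 2: n = (0, 0, -1, -1) → π⊥ ≈ (-0.70711, +0.29289); max(|x|,|y|,|x±y|/√2) = 0.70711 ≤ 1.5 ⇒ ∈ W
candidate 3: n = (-1, 1, 1, 1) → π⊥ ≈ (-1.00000, +0.41421); max(|x|,|y|,|x±y|/√2) = 1.00000 ≤ 1.5 ⇒ ∈ W
candidate 4: n = (1, -3, 1, 1) → π⊥ ≈ (+3.82843, -2.41421); max(|x|,|y|,|x±y|/√2) = 4.41421 > 1.5 ⇒ ∉ W

2, 3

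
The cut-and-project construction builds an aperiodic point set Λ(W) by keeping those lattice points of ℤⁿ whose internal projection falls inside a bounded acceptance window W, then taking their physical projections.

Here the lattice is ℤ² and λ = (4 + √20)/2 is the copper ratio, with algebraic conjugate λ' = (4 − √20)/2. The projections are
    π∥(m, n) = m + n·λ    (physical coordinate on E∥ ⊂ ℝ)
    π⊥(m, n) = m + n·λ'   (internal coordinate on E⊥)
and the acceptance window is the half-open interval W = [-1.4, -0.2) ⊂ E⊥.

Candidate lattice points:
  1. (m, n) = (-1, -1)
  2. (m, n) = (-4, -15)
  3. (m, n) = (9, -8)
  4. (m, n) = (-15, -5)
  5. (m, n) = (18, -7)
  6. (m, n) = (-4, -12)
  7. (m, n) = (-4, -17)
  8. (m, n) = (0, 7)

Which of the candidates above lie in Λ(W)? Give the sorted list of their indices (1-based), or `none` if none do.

Numerically λ ≈ 4.23607 and λ' = −1/λ ≈ -0.23607.
[1] lift (-1,-1): star map gives -0.76393; window check -1.4 ≤ -0.76393 < -0.2 is true → IN Λ
[2] lift (-4,-15): star map gives -0.45898; window check -1.4 ≤ -0.45898 < -0.2 is true → IN Λ
[3] lift (9,-8): star map gives 10.88854; window check -1.4 ≤ 10.88854 < -0.2 is false → out
[4] lift (-15,-5): star map gives -13.81966; window check -1.4 ≤ -13.81966 < -0.2 is false → out
[5] lift (18,-7): star map gives 19.65248; window check -1.4 ≤ 19.65248 < -0.2 is false → out
[6] lift (-4,-12): star map gives -1.16718; window check -1.4 ≤ -1.16718 < -0.2 is true → IN Λ
[7] lift (-4,-17): star map gives 0.01316; window check -1.4 ≤ 0.01316 < -0.2 is false → out
[8] lift (0,7): star map gives -1.65248; window check -1.4 ≤ -1.65248 < -0.2 is false → out

1, 2, 6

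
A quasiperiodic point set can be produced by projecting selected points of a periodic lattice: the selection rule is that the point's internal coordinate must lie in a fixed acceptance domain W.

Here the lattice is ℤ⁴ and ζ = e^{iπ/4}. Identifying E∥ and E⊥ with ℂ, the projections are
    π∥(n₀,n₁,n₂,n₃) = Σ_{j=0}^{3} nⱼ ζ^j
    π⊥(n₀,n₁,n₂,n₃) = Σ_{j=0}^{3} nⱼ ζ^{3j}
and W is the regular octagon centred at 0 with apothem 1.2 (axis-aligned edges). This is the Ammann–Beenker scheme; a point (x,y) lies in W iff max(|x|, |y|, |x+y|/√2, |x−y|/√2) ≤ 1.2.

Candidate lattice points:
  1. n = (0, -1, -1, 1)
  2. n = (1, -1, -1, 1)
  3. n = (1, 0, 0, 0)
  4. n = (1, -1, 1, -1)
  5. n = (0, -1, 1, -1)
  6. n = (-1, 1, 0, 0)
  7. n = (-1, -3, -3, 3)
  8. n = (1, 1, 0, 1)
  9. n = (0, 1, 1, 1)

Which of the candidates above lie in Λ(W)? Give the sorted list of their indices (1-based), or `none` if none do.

With ζ = e^{iπ/4} the internal vectors are ζ^0,ζ^3,ζ^6,ζ^9.
#1 (0, -1, -1, 1): internal (1.414214, 1.000000); octagon support 1.707107 vs apothem 1.2 → ∉ W
#2 (1, -1, -1, 1): internal (2.414214, 1.000000); octagon support 2.414214 vs apothem 1.2 → ∉ W
#3 (1, 0, 0, 0): internal (1.000000, 0.000000); octagon support 1.000000 vs apothem 1.2 → ∈ W
#4 (1, -1, 1, -1): internal (1.000000, -2.414214); octagon support 2.414214 vs apothem 1.2 → ∉ W
#5 (0, -1, 1, -1): internal (0.000000, -2.414214); octagon support 2.414214 vs apothem 1.2 → ∉ W
#6 (-1, 1, 0, 0): internal (-1.707107, 0.707107); octagon support 1.707107 vs apothem 1.2 → ∉ W
#7 (-1, -3, -3, 3): internal (3.242641, 3.000000); octagon support 4.414214 vs apothem 1.2 → ∉ W
#8 (1, 1, 0, 1): internal (1.000000, 1.414214); octagon support 1.707107 vs apothem 1.2 → ∉ W
#9 (0, 1, 1, 1): internal (0.000000, 0.414214); octagon support 0.414214 vs apothem 1.2 → ∈ W

3, 9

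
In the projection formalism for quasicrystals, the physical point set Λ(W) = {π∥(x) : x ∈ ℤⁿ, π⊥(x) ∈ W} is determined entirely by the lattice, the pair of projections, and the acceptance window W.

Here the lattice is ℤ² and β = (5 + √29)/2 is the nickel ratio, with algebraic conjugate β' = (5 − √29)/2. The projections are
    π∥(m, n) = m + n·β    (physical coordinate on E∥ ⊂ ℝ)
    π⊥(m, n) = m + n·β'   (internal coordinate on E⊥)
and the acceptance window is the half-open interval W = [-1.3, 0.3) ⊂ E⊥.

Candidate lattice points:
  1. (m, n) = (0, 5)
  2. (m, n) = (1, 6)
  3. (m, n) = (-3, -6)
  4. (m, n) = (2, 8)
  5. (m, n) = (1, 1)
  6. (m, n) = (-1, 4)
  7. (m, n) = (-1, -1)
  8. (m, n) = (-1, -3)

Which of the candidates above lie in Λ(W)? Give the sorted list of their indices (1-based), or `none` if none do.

Numerically β ≈ 5.19258 and β' = −1/β ≈ -0.19258.
[1] lift (0,5): star map gives -0.96291; window check -1.3 ≤ -0.96291 < 0.3 is true → IN Λ
[2] lift (1,6): star map gives -0.15549; window check -1.3 ≤ -0.15549 < 0.3 is true → IN Λ
[3] lift (-3,-6): star map gives -1.84451; window check -1.3 ≤ -1.84451 < 0.3 is false → out
[4] lift (2,8): star map gives 0.45934; window check -1.3 ≤ 0.45934 < 0.3 is false → out
[5] lift (1,1): star map gives 0.80742; window check -1.3 ≤ 0.80742 < 0.3 is false → out
[6] lift (-1,4): star map gives -1.77033; window check -1.3 ≤ -1.77033 < 0.3 is false → out
[7] lift (-1,-1): star map gives -0.80742; window check -1.3 ≤ -0.80742 < 0.3 is true → IN Λ
[8] lift (-1,-3): star map gives -0.42225; window check -1.3 ≤ -0.42225 < 0.3 is true → IN Λ

1, 2, 7, 8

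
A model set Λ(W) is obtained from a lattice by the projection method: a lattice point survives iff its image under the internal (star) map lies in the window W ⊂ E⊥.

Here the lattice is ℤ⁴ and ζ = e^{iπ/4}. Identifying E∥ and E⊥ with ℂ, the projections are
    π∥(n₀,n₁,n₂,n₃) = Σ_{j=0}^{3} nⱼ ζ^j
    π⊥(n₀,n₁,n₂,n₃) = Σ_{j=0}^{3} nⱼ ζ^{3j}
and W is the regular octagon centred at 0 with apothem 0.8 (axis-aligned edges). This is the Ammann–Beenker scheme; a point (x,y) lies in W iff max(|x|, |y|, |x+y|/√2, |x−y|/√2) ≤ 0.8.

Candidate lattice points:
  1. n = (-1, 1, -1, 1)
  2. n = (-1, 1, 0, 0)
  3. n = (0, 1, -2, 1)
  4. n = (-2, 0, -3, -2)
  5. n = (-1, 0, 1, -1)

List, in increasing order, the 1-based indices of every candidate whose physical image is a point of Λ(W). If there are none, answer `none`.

none

Internal map: ζ^{3j} for j=0..3 gives (1,0), (−√2/2,√2/2), (0,−1), (√2/2,√2/2).
candidate 1: n = (-1, 1, -1, 1) → π⊥ ≈ (-1.000000, +2.414214); max(|x|,|y|,|x±y|/√2) = 2.414214 > 0.8 ⇒ ∉ W
candidate 2: n = (-1, 1, 0, 0) → π⊥ ≈ (-1.707107, +0.707107); max(|x|,|y|,|x±y|/√2) = 1.707107 > 0.8 ⇒ ∉ W
candidate 3: n = (0, 1, -2, 1) → π⊥ ≈ (+0.000000, +3.414214); max(|x|,|y|,|x±y|/√2) = 3.414214 > 0.8 ⇒ ∉ W
candidate 4: n = (-2, 0, -3, -2) → π⊥ ≈ (-3.414214, +1.585786); max(|x|,|y|,|x±y|/√2) = 3.535534 > 0.8 ⇒ ∉ W
candidate 5: n = (-1, 0, 1, -1) → π⊥ ≈ (-1.707107, -1.707107); max(|x|,|y|,|x±y|/√2) = 2.414214 > 0.8 ⇒ ∉ W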